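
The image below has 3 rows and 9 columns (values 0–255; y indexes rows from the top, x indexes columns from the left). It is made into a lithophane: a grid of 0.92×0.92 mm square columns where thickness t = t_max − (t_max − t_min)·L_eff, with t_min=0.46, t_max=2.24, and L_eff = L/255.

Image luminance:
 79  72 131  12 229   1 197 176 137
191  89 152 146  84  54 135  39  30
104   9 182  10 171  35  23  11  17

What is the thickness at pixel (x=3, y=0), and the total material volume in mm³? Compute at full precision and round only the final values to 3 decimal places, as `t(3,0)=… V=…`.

span = t_max - t_min = 2.24 - 0.46 = 1.780
L(3,0) = 12, L_eff = 12/255 = 0.047059
t(3,0) = 2.24 - 1.780·0.047059 = 2.156
Σt over all 3·9 pixels = 16094/375 ≈ 42.9173333
V = pitch²·Σt = 0.92²·16094/375 = 36.325

t(3,0)=2.156 V=36.325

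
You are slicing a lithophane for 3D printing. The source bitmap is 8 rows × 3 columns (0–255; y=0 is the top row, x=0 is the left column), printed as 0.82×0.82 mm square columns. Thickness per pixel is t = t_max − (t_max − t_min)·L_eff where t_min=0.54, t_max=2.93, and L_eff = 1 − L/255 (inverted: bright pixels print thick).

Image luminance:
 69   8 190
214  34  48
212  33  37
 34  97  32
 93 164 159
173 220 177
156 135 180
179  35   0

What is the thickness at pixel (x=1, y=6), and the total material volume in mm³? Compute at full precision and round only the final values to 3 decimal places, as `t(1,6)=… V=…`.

span = t_max - t_min = 2.93 - 0.54 = 2.390
L(1,6) = 135, L_eff = 1 - 135/255 = 0.470588 (inverted)
t(1,6) = 2.93 - 2.390·0.470588 = 1.805
Σt over all 8·3 pixels = 323587/8500 ≈ 38.0690588
V = pitch²·Σt = 0.82²·323587/8500 = 25.598

t(1,6)=1.805 V=25.598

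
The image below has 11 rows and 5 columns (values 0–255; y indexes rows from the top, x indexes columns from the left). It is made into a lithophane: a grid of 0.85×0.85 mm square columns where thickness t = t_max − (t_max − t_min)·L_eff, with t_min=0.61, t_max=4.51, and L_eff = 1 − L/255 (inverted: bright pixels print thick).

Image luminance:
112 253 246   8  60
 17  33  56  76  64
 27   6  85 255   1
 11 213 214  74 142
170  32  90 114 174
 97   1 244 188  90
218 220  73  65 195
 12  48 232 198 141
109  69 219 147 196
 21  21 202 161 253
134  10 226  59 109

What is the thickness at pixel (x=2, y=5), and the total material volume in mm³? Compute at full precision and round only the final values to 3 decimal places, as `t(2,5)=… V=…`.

t(2,5)=4.342 V=95.965

span = t_max - t_min = 4.51 - 0.61 = 3.900
L(2,5) = 244, L_eff = 1 - 244/255 = 0.043137 (inverted)
t(2,5) = 4.51 - 3.900·0.043137 = 4.342
Σt over all 11·5 pixels = 225801/1700 ≈ 132.8241176
V = pitch²·Σt = 0.85²·225801/1700 = 95.965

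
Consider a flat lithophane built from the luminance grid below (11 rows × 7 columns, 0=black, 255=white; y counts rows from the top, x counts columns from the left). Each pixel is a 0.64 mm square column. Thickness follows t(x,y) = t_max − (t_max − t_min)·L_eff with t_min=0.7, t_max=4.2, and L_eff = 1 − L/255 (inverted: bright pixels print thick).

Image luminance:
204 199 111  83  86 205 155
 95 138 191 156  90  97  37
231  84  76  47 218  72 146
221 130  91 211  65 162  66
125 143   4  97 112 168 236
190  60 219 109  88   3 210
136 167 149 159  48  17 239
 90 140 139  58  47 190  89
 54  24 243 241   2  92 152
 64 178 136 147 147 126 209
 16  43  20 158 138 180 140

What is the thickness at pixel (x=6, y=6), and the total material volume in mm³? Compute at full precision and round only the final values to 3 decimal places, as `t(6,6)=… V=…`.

t(6,6)=3.980 V=76.099

span = t_max - t_min = 4.2 - 0.7 = 3.500
L(6,6) = 239, L_eff = 1 - 239/255 = 0.062745 (inverted)
t(6,6) = 4.2 - 3.500·0.062745 = 3.980
Σt over all 11·7 pixels = 15792/85 ≈ 185.7882353
V = pitch²·Σt = 0.64²·15792/85 = 76.099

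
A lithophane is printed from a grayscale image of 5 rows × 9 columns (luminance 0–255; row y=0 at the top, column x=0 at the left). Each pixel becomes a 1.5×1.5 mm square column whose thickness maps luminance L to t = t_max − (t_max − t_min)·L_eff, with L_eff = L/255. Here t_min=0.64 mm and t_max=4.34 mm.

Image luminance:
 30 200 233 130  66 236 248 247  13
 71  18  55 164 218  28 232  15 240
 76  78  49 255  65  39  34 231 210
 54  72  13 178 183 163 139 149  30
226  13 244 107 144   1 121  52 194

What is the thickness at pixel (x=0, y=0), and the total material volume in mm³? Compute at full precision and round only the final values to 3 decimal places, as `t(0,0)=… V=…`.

span = t_max - t_min = 4.34 - 0.64 = 3.700
L(0,0) = 30, L_eff = 30/255 = 0.117647
t(0,0) = 4.34 - 3.700·0.117647 = 3.905
Σt over all 5·9 pixels = 292147/2550 ≈ 114.5674510
V = pitch²·Σt = 1.5²·292147/2550 = 257.777

t(0,0)=3.905 V=257.777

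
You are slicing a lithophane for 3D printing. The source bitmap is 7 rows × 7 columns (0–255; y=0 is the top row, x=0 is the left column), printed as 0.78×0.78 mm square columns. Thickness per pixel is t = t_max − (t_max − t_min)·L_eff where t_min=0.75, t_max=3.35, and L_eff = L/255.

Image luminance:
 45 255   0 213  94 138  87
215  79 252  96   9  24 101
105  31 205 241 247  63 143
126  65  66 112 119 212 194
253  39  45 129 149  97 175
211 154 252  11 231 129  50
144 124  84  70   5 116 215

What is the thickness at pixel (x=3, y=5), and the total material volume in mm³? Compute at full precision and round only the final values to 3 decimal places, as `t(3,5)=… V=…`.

t(3,5)=3.238 V=61.284

span = t_max - t_min = 3.35 - 0.75 = 2.600
L(3,5) = 11, L_eff = 11/255 = 0.043137
t(3,5) = 3.35 - 2.600·0.043137 = 3.238
Σt over all 7·7 pixels = 20549/204 ≈ 100.7303922
V = pitch²·Σt = 0.78²·20549/204 = 61.284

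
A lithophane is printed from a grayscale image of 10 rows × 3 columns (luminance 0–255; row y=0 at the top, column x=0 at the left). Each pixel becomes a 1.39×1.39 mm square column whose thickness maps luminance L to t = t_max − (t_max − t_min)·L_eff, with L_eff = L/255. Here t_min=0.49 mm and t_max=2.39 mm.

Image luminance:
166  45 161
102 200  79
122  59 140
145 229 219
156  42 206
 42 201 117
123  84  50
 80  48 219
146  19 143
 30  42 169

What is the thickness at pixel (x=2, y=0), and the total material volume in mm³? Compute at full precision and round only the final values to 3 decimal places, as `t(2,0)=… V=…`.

span = t_max - t_min = 2.39 - 0.49 = 1.900
L(2,0) = 161, L_eff = 161/255 = 0.631373
t(2,0) = 2.39 - 1.900·0.631373 = 1.190
Σt over all 10·3 pixels = 114739/2550 ≈ 44.9956863
V = pitch²·Σt = 1.39²·114739/2550 = 86.936

t(2,0)=1.190 V=86.936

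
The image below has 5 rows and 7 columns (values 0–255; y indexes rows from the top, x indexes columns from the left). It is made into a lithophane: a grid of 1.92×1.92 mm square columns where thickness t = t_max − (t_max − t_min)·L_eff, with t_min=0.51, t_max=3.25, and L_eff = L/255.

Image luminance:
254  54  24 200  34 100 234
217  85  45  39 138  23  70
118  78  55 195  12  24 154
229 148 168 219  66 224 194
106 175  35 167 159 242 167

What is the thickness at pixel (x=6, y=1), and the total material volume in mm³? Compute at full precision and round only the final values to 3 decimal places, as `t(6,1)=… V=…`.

t(6,1)=2.498 V=242.981

span = t_max - t_min = 3.25 - 0.51 = 2.740
L(6,1) = 70, L_eff = 70/255 = 0.274510
t(6,1) = 3.25 - 2.740·0.274510 = 2.498
Σt over all 5·7 pixels = 560259/8500 ≈ 65.9128235
V = pitch²·Σt = 1.92²·560259/8500 = 242.981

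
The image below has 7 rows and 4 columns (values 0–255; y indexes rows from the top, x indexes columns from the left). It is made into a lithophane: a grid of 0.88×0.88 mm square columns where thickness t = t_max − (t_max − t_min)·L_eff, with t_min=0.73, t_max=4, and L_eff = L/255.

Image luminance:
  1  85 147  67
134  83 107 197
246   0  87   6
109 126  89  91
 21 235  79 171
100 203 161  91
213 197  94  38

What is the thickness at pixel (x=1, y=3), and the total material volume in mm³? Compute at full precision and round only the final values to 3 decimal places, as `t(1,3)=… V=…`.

span = t_max - t_min = 4 - 0.73 = 3.270
L(1,3) = 126, L_eff = 126/255 = 0.494118
t(1,3) = 4 - 3.270·0.494118 = 2.384
Σt over all 7·4 pixels = 302799/4250 ≈ 71.2468235
V = pitch²·Σt = 0.88²·302799/4250 = 55.174

t(1,3)=2.384 V=55.174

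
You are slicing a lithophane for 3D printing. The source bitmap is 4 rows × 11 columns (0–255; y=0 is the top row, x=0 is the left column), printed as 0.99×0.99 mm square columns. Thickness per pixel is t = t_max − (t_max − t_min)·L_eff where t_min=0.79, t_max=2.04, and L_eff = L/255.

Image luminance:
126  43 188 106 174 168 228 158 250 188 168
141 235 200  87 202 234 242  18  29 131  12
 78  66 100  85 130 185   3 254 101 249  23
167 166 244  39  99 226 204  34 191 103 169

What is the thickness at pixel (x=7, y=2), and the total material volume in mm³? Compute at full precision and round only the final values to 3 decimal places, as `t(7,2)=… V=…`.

t(7,2)=0.795 V=57.975

span = t_max - t_min = 2.04 - 0.79 = 1.250
L(7,2) = 254, L_eff = 254/255 = 0.996078
t(7,2) = 2.04 - 1.250·0.996078 = 0.795
Σt over all 4·11 pixels = 75419/1275 ≈ 59.1521569
V = pitch²·Σt = 0.99²·75419/1275 = 57.975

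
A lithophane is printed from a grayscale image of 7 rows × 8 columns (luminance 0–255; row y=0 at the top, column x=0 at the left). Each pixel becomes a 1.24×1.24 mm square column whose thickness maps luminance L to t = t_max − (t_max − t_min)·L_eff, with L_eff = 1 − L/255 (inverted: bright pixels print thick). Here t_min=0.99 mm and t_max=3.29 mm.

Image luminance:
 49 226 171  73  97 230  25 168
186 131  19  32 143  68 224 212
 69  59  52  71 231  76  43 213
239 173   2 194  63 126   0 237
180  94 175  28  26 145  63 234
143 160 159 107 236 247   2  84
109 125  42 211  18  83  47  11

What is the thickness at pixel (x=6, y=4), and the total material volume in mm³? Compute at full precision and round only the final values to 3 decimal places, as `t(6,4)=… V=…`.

span = t_max - t_min = 3.29 - 0.99 = 2.300
L(6,4) = 63, L_eff = 1 - 63/255 = 0.752941 (inverted)
t(6,4) = 3.29 - 2.300·0.752941 = 1.558
Σt over all 7·8 pixels = 58777/510 ≈ 115.2490196
V = pitch²·Σt = 1.24²·58777/510 = 177.207

t(6,4)=1.558 V=177.207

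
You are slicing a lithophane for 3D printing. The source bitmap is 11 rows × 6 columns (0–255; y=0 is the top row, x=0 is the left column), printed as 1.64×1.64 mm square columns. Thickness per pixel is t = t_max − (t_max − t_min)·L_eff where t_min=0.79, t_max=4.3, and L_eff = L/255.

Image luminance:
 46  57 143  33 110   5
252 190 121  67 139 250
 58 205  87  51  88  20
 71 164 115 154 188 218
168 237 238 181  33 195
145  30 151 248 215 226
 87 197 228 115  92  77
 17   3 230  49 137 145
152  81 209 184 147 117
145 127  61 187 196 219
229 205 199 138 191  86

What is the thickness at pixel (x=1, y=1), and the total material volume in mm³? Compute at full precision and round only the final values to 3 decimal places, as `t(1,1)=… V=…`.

t(1,1)=1.685 V=424.598

span = t_max - t_min = 4.3 - 0.79 = 3.510
L(1,1) = 190, L_eff = 190/255 = 0.745098
t(1,1) = 4.3 - 3.510·0.745098 = 1.685
Σt over all 11·6 pixels = 1341867/8500 ≈ 157.8667059
V = pitch²·Σt = 1.64²·1341867/8500 = 424.598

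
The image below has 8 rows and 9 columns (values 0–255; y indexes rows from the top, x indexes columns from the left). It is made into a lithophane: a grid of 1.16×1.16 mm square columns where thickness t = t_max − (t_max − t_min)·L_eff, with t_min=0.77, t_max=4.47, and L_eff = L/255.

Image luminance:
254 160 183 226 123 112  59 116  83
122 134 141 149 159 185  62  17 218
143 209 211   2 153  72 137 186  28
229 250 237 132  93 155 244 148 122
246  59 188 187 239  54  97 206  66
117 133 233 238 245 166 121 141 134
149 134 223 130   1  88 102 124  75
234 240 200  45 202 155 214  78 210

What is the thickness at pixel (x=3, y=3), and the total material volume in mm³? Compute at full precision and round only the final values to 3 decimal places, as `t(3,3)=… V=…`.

t(3,3)=2.555 V=223.610

span = t_max - t_min = 4.47 - 0.77 = 3.700
L(3,3) = 132, L_eff = 132/255 = 0.517647
t(3,3) = 4.47 - 3.700·0.517647 = 2.555
Σt over all 8·9 pixels = 70626/425 ≈ 166.1788235
V = pitch²·Σt = 1.16²·70626/425 = 223.610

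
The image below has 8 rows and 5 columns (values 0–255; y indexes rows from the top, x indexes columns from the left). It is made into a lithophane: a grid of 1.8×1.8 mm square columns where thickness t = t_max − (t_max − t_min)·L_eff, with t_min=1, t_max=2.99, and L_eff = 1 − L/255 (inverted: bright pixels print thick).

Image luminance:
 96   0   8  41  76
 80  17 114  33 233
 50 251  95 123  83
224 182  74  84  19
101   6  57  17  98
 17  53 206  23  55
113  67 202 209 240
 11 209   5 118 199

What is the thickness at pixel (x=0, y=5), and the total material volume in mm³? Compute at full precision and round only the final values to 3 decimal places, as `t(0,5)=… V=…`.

t(0,5)=1.133 V=227.932

span = t_max - t_min = 2.99 - 1 = 1.990
L(0,5) = 17, L_eff = 1 - 17/255 = 0.933333 (inverted)
t(0,5) = 2.99 - 1.990·0.933333 = 1.133
Σt over all 8·5 pixels = 1793911/25500 ≈ 70.3494510
V = pitch²·Σt = 1.8²·1793911/25500 = 227.932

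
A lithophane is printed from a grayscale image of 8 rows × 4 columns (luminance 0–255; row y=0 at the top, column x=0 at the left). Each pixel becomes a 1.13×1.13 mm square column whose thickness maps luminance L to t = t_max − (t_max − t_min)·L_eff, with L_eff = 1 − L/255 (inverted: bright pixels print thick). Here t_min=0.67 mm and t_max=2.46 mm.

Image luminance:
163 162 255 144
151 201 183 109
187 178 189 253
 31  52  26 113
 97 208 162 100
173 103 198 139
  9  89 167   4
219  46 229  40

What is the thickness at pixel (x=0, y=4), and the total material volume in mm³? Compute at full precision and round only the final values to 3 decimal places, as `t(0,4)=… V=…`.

span = t_max - t_min = 2.46 - 0.67 = 1.790
L(0,4) = 97, L_eff = 1 - 97/255 = 0.619608 (inverted)
t(0,4) = 2.46 - 1.790·0.619608 = 1.351
Σt over all 8·4 pixels = 22179/425 ≈ 52.1858824
V = pitch²·Σt = 1.13²·22179/425 = 66.636

t(0,4)=1.351 V=66.636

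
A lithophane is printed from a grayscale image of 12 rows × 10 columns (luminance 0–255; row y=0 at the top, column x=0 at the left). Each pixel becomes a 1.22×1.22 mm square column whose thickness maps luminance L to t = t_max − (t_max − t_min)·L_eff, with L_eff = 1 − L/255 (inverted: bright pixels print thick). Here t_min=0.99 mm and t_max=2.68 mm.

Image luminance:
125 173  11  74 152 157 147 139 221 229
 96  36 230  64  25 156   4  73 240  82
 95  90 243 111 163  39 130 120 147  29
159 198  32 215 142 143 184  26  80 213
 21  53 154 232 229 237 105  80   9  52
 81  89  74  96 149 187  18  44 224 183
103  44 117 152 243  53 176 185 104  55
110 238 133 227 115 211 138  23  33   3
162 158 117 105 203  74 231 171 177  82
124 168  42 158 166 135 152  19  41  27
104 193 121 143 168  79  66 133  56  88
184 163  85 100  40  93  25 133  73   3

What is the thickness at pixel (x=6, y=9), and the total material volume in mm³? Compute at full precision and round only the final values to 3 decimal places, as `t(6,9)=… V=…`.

t(6,9)=1.997 V=318.227

span = t_max - t_min = 2.68 - 0.99 = 1.690
L(6,9) = 152, L_eff = 1 - 152/255 = 0.403922 (inverted)
t(6,9) = 2.68 - 1.690·0.403922 = 1.997
Σt over all 12·10 pixels = 1090403/5100 ≈ 213.8045098
V = pitch²·Σt = 1.22²·1090403/5100 = 318.227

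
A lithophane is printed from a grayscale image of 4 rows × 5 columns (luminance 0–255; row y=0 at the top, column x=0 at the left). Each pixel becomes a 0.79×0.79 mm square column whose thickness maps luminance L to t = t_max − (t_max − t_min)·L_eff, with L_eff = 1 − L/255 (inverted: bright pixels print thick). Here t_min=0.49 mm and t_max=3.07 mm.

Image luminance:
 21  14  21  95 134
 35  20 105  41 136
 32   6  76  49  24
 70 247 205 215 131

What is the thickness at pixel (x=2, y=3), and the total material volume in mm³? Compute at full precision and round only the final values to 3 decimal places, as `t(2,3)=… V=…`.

t(2,3)=2.564 V=16.705

span = t_max - t_min = 3.07 - 0.49 = 2.580
L(2,3) = 205, L_eff = 1 - 205/255 = 0.196078 (inverted)
t(2,3) = 3.07 - 2.580·0.196078 = 2.564
Σt over all 4·5 pixels = 113761/4250 ≈ 26.7672941
V = pitch²·Σt = 0.79²·113761/4250 = 16.705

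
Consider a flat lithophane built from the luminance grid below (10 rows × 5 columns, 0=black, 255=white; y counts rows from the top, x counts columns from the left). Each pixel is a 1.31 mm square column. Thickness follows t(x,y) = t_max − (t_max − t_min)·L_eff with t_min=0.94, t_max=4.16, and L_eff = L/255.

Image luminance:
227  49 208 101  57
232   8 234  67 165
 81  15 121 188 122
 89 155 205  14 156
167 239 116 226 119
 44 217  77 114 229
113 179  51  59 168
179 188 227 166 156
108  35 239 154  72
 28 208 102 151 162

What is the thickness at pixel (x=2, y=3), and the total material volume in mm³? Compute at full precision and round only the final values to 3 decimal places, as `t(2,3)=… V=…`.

span = t_max - t_min = 4.16 - 0.94 = 3.220
L(2,3) = 205, L_eff = 205/255 = 0.803922
t(2,3) = 4.16 - 3.220·0.803922 = 1.571
Σt over all 10·5 pixels = 1559293/12750 ≈ 122.2974902
V = pitch²·Σt = 1.31²·1559293/12750 = 209.875

t(2,3)=1.571 V=209.875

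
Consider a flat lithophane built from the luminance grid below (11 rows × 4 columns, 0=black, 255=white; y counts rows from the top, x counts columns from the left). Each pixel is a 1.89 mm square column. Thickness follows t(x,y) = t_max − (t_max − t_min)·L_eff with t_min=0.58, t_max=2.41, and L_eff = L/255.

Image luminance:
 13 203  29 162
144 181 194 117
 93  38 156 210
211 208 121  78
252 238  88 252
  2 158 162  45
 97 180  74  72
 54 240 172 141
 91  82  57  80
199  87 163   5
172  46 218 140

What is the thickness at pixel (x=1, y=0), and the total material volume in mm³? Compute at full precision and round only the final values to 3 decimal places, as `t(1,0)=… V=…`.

span = t_max - t_min = 2.41 - 0.58 = 1.830
L(1,0) = 203, L_eff = 203/255 = 0.796078
t(1,0) = 2.41 - 1.830·0.796078 = 0.953
Σt over all 11·4 pixels = 110423/1700 ≈ 64.9547059
V = pitch²·Σt = 1.89²·110423/1700 = 232.025

t(1,0)=0.953 V=232.025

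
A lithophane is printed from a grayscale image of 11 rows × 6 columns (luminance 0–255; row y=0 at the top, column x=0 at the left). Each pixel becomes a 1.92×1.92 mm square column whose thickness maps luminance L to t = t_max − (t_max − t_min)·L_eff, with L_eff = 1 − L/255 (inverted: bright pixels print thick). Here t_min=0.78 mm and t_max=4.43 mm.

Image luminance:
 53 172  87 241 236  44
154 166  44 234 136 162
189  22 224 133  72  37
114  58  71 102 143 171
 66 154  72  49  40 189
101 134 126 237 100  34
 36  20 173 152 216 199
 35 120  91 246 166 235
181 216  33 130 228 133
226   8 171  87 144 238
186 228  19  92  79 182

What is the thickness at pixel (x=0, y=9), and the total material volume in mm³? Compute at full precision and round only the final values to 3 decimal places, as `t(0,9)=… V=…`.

span = t_max - t_min = 4.43 - 0.78 = 3.650
L(0,9) = 226, L_eff = 1 - 226/255 = 0.113725 (inverted)
t(0,9) = 4.43 - 3.650·0.113725 = 4.015
Σt over all 11·6 pixels = 297683/1700 ≈ 175.1076471
V = pitch²·Σt = 1.92²·297683/1700 = 645.517

t(0,9)=4.015 V=645.517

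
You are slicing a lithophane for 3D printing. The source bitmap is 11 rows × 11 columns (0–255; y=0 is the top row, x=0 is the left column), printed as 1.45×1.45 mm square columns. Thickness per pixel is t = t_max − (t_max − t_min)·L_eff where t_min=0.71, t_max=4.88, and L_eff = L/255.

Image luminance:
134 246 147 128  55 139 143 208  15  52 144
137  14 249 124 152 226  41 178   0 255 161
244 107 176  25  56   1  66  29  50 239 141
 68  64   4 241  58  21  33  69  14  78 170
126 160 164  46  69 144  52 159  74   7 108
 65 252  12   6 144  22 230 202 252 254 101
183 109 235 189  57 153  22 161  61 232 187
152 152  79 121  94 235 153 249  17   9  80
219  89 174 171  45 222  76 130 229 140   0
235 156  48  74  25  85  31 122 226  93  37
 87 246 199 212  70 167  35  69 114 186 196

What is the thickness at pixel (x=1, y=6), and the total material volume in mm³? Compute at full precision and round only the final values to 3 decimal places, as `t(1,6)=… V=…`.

t(1,6)=3.098 V=736.446

span = t_max - t_min = 4.88 - 0.71 = 4.170
L(1,6) = 109, L_eff = 109/255 = 0.427451
t(1,6) = 4.88 - 4.170·0.427451 = 3.098
Σt over all 11·11 pixels = 2977309/8500 ≈ 350.2716471
V = pitch²·Σt = 1.45²·2977309/8500 = 736.446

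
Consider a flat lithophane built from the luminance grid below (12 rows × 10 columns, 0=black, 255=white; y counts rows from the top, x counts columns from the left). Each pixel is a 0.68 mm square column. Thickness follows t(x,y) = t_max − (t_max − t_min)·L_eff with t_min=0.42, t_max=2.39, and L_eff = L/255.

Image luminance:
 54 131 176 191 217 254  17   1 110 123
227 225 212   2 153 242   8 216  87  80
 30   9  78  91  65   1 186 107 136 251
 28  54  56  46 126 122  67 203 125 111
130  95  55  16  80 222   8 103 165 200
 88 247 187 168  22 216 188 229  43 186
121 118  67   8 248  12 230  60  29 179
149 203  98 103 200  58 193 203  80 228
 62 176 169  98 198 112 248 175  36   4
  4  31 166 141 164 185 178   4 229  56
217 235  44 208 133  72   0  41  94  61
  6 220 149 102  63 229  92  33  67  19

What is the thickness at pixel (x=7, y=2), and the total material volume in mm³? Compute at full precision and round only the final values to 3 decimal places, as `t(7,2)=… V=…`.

span = t_max - t_min = 2.39 - 0.42 = 1.970
L(7,2) = 107, L_eff = 107/255 = 0.419608
t(7,2) = 2.39 - 1.970·0.419608 = 1.563
Σt over all 12·10 pixels = 2240861/12750 ≈ 175.7538039
V = pitch²·Σt = 0.68²·2240861/12750 = 81.269

t(7,2)=1.563 V=81.269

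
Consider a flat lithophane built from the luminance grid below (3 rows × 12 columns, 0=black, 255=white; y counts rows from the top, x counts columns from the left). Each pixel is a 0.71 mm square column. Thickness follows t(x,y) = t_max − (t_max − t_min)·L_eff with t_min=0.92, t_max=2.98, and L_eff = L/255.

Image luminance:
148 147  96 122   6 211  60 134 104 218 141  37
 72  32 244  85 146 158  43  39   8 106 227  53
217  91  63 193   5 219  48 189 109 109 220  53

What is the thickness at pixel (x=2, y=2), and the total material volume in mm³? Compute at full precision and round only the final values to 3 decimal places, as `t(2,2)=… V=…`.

t(2,2)=2.471 V=37.167

span = t_max - t_min = 2.98 - 0.92 = 2.060
L(2,2) = 63, L_eff = 63/255 = 0.247059
t(2,2) = 2.98 - 2.060·0.247059 = 2.471
Σt over all 3·12 pixels = 940061/12750 ≈ 73.7302745
V = pitch²·Σt = 0.71²·940061/12750 = 37.167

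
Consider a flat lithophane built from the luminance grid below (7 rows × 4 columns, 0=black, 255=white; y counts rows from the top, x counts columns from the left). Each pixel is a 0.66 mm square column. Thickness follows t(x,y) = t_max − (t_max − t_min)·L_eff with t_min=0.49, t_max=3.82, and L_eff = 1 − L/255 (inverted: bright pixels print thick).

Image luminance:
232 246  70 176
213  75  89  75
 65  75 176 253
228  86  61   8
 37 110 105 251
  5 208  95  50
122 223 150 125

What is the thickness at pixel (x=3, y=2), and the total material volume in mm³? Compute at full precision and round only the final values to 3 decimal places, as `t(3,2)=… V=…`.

t(3,2)=3.794 V=26.506

span = t_max - t_min = 3.82 - 0.49 = 3.330
L(3,2) = 253, L_eff = 1 - 253/255 = 0.007843 (inverted)
t(3,2) = 3.82 - 3.330·0.007843 = 3.794
Σt over all 7·4 pixels = 517219/8500 ≈ 60.8492941
V = pitch²·Σt = 0.66²·517219/8500 = 26.506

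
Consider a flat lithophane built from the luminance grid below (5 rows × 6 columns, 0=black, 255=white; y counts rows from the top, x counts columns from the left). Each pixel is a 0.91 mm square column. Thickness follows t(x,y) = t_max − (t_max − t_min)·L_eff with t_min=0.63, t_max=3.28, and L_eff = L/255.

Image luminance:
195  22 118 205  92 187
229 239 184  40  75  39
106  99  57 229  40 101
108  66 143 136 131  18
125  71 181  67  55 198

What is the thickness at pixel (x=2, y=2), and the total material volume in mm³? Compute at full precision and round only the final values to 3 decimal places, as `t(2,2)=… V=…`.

span = t_max - t_min = 3.28 - 0.63 = 2.650
L(2,2) = 57, L_eff = 57/255 = 0.223529
t(2,2) = 3.28 - 2.650·0.223529 = 2.688
Σt over all 5·6 pixels = 78343/1275 ≈ 61.4454902
V = pitch²·Σt = 0.91²·78343/1275 = 50.883

t(2,2)=2.688 V=50.883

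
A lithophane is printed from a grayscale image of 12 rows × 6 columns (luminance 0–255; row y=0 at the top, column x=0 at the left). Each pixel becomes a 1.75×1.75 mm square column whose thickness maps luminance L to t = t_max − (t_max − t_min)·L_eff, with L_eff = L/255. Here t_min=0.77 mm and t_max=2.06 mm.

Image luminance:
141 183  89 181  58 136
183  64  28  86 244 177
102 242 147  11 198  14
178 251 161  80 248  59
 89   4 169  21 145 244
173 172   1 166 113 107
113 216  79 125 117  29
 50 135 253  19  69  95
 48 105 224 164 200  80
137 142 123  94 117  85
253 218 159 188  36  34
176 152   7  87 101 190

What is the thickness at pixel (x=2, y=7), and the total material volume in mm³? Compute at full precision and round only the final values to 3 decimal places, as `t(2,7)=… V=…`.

t(2,7)=0.780 V=313.479

span = t_max - t_min = 2.06 - 0.77 = 1.290
L(2,7) = 253, L_eff = 253/255 = 0.992157
t(2,7) = 2.06 - 1.290·0.992157 = 0.780
Σt over all 12·6 pixels = 174013/1700 ≈ 102.3605882
V = pitch²·Σt = 1.75²·174013/1700 = 313.479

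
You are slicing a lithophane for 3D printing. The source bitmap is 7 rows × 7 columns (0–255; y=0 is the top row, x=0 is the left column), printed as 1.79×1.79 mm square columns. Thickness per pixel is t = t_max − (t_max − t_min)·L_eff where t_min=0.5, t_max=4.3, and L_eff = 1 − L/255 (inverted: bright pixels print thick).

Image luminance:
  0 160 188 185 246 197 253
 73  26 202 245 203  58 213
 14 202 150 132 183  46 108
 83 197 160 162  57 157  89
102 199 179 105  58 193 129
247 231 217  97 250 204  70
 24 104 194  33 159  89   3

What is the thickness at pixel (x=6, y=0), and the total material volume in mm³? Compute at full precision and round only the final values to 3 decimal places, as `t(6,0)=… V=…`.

t(6,0)=4.270 V=406.811

span = t_max - t_min = 4.3 - 0.5 = 3.800
L(6,0) = 253, L_eff = 1 - 253/255 = 0.007843 (inverted)
t(6,0) = 4.3 - 3.800·0.007843 = 4.270
Σt over all 7·7 pixels = 107921/850 ≈ 126.9658824
V = pitch²·Σt = 1.79²·107921/850 = 406.811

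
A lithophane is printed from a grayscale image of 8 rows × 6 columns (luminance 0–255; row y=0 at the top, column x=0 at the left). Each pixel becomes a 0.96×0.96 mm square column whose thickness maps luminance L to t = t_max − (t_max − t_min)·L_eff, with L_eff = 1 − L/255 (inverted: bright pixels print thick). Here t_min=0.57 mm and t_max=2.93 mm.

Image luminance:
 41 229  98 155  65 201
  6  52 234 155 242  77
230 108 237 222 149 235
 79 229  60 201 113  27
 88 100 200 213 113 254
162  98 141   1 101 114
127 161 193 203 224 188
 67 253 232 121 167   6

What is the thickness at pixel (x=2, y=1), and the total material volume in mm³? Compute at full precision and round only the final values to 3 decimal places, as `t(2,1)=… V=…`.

t(2,1)=2.736 V=84.681

span = t_max - t_min = 2.93 - 0.57 = 2.360
L(2,1) = 234, L_eff = 1 - 234/255 = 0.082353 (inverted)
t(2,1) = 2.93 - 2.360·0.082353 = 2.736
Σt over all 8·6 pixels = 195256/2125 ≈ 91.8851765
V = pitch²·Σt = 0.96²·195256/2125 = 84.681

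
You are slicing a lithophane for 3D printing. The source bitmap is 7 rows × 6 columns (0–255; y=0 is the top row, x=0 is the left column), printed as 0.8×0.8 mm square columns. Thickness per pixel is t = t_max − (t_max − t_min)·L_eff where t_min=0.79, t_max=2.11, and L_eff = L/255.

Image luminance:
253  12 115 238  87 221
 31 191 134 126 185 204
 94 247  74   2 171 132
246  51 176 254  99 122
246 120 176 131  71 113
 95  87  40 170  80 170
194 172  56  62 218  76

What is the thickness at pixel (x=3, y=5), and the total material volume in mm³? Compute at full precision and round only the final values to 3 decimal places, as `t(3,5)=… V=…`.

span = t_max - t_min = 2.11 - 0.79 = 1.320
L(3,5) = 170, L_eff = 170/255 = 0.666667
t(3,5) = 2.11 - 1.320·0.666667 = 1.230
Σt over all 7·6 pixels = 250311/4250 ≈ 58.8967059
V = pitch²·Σt = 0.8²·250311/4250 = 37.694

t(3,5)=1.230 V=37.694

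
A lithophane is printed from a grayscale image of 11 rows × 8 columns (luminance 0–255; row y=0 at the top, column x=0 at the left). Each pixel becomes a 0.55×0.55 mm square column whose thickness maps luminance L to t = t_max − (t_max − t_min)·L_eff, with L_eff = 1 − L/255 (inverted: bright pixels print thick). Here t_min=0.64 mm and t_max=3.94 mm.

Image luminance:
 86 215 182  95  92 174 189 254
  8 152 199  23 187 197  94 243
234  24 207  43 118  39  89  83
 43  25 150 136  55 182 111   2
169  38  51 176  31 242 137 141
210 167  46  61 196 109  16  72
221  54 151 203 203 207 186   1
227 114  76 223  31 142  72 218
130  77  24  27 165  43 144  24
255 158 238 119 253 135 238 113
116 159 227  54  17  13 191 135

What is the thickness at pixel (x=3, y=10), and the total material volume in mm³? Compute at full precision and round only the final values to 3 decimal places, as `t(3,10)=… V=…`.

span = t_max - t_min = 3.94 - 0.64 = 3.300
L(3,10) = 54, L_eff = 1 - 54/255 = 0.788235 (inverted)
t(3,10) = 3.94 - 3.300·0.788235 = 1.339
Σt over all 11·8 pixels = 170819/850 ≈ 200.9635294
V = pitch²·Σt = 0.55²·170819/850 = 60.791

t(3,10)=1.339 V=60.791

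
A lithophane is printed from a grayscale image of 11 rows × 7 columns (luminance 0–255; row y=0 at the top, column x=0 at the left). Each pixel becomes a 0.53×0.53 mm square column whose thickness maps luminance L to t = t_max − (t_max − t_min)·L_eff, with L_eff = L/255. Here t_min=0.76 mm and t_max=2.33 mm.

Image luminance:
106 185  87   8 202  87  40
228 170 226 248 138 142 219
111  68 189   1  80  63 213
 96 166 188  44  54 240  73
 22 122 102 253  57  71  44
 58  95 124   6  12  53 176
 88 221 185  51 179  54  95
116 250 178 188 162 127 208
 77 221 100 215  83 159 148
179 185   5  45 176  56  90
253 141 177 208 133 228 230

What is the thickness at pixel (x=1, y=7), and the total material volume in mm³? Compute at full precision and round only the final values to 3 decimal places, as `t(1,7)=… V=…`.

t(1,7)=0.791 V=32.967

span = t_max - t_min = 2.33 - 0.76 = 1.570
L(1,7) = 250, L_eff = 250/255 = 0.980392
t(1,7) = 2.33 - 1.570·0.980392 = 0.791
Σt over all 11·7 pixels = 2992709/25500 ≈ 117.3611373
V = pitch²·Σt = 0.53²·2992709/25500 = 32.967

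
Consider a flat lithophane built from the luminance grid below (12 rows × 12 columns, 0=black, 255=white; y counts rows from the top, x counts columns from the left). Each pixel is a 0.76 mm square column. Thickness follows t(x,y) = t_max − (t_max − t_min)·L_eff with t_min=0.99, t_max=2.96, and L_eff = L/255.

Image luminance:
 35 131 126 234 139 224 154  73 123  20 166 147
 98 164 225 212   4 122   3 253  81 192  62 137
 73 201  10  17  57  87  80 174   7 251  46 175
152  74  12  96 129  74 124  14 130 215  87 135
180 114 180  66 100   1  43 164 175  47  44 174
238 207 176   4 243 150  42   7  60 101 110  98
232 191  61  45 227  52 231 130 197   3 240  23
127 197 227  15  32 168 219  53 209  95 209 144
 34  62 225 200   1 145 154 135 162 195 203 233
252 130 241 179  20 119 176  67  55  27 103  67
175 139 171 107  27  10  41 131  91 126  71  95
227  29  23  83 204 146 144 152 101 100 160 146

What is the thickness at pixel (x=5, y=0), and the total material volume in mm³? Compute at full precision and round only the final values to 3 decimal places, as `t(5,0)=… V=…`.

t(5,0)=1.229 V=168.196

span = t_max - t_min = 2.96 - 0.99 = 1.970
L(5,0) = 224, L_eff = 224/255 = 0.878431
t(5,0) = 2.96 - 1.970·0.878431 = 1.229
Σt over all 12·12 pixels = 371278/1275 ≈ 291.1984314
V = pitch²·Σt = 0.76²·371278/1275 = 168.196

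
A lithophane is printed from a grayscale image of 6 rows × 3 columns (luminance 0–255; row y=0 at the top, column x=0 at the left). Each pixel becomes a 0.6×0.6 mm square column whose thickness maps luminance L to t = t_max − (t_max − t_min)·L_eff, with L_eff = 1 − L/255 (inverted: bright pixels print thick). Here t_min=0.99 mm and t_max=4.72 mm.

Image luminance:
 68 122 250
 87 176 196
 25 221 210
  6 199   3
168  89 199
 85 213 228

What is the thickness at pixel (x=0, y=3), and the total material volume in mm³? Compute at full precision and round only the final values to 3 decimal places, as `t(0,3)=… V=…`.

span = t_max - t_min = 4.72 - 0.99 = 3.730
L(0,3) = 6, L_eff = 1 - 6/255 = 0.976471 (inverted)
t(0,3) = 4.72 - 3.730·0.976471 = 1.078
Σt over all 6·3 pixels = 280739/5100 ≈ 55.0468627
V = pitch²·Σt = 0.6²·280739/5100 = 19.817

t(0,3)=1.078 V=19.817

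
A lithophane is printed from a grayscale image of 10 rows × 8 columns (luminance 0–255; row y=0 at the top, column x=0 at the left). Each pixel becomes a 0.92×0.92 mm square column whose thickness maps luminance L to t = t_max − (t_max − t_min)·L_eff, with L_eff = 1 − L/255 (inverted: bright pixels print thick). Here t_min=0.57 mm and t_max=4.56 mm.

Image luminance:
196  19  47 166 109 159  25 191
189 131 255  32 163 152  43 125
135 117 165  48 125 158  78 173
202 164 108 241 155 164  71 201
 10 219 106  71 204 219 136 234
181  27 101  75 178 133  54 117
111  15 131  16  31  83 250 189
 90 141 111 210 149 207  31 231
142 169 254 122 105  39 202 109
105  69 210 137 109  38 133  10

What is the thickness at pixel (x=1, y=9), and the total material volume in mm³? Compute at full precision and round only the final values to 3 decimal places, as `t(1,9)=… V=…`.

span = t_max - t_min = 4.56 - 0.57 = 3.990
L(1,9) = 69, L_eff = 1 - 69/255 = 0.729412 (inverted)
t(1,9) = 4.56 - 3.990·0.729412 = 1.650
Σt over all 10·8 pixels = 1760293/8500 ≈ 207.0932941
V = pitch²·Σt = 0.92²·1760293/8500 = 175.284

t(1,9)=1.650 V=175.284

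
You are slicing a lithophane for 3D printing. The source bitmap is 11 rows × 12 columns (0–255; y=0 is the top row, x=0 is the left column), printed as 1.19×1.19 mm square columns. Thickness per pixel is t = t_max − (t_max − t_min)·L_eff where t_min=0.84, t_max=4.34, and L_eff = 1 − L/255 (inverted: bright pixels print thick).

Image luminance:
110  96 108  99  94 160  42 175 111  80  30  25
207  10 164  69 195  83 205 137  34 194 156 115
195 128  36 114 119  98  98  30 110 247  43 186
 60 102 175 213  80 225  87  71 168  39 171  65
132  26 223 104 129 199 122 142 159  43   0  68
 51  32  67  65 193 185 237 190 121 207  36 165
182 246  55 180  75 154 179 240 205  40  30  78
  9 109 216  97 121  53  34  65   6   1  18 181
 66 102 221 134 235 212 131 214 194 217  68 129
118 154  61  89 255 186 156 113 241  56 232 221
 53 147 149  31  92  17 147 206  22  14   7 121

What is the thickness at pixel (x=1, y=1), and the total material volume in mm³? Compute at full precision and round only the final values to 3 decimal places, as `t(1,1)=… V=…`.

span = t_max - t_min = 4.34 - 0.84 = 3.500
L(1,1) = 10, L_eff = 1 - 10/255 = 0.960784 (inverted)
t(1,1) = 4.34 - 3.500·0.960784 = 0.977
Σt over all 11·12 pixels = 139524/425 ≈ 328.2917647
V = pitch²·Σt = 1.19²·139524/425 = 464.894

t(1,1)=0.977 V=464.894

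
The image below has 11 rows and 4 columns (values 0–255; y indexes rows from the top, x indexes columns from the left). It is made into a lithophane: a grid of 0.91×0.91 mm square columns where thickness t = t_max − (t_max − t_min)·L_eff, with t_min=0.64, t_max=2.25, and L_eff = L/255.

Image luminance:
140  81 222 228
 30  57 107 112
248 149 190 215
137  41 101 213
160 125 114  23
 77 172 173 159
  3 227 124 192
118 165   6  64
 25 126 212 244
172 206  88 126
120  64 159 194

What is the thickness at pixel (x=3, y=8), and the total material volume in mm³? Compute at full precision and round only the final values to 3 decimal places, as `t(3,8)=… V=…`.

t(3,8)=0.709 V=51.087

span = t_max - t_min = 2.25 - 0.64 = 1.610
L(3,8) = 244, L_eff = 244/255 = 0.956863
t(3,8) = 2.25 - 1.610·0.956863 = 0.709
Σt over all 11·4 pixels = 1573151/25500 ≈ 61.6921961
V = pitch²·Σt = 0.91²·1573151/25500 = 51.087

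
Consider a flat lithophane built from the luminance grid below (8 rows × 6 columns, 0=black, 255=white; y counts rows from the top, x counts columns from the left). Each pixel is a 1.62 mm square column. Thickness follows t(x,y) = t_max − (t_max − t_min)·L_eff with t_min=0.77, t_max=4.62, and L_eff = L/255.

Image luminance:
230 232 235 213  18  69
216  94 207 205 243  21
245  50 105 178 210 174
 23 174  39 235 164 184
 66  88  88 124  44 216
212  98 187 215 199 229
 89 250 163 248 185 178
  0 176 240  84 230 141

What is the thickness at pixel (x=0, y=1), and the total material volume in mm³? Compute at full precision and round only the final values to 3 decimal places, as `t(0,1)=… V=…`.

span = t_max - t_min = 4.62 - 0.77 = 3.850
L(0,1) = 216, L_eff = 216/255 = 0.847059
t(0,1) = 4.62 - 3.850·0.847059 = 1.359
Σt over all 8·6 pixels = 16247/150 ≈ 108.3133333
V = pitch²·Σt = 1.62²·16247/150 = 284.258

t(0,1)=1.359 V=284.258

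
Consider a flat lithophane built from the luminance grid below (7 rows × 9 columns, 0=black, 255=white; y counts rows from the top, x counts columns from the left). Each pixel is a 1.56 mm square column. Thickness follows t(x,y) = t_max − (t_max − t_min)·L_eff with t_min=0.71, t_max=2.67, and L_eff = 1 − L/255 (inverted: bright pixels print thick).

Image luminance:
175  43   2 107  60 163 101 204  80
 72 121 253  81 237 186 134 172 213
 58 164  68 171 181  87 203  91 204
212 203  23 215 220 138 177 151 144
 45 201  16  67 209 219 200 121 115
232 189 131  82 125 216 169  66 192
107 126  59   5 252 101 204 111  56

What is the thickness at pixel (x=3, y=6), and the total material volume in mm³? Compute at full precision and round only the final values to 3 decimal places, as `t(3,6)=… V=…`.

span = t_max - t_min = 2.67 - 0.71 = 1.960
L(3,6) = 5, L_eff = 1 - 5/255 = 0.980392 (inverted)
t(3,6) = 2.67 - 1.960·0.980392 = 0.748
Σt over all 7·9 pixels = 190113/1700 ≈ 111.8311765
V = pitch²·Σt = 1.56²·190113/1700 = 272.152

t(3,6)=0.748 V=272.152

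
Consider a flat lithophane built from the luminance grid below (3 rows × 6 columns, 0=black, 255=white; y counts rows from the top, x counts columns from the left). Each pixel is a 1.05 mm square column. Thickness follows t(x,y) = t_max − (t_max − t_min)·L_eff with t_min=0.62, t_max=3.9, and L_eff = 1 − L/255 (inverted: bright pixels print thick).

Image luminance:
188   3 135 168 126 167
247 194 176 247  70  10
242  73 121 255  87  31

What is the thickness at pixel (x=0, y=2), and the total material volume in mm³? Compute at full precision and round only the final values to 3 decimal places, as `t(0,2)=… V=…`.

span = t_max - t_min = 3.9 - 0.62 = 3.280
L(0,2) = 242, L_eff = 1 - 242/255 = 0.050980 (inverted)
t(0,2) = 3.9 - 3.280·0.050980 = 3.733
Σt over all 3·6 pixels = 11177/255 ≈ 43.8313725
V = pitch²·Σt = 1.05²·11177/255 = 48.324

t(0,2)=3.733 V=48.324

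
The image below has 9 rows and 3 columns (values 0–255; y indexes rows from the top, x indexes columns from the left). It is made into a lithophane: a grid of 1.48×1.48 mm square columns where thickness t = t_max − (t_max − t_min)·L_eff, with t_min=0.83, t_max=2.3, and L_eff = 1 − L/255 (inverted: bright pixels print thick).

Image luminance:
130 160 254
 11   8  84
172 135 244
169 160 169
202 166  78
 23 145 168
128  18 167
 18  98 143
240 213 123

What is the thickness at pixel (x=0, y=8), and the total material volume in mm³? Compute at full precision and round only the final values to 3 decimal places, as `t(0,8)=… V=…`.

t(0,8)=2.214 V=94.872

span = t_max - t_min = 2.3 - 0.83 = 1.470
L(0,8) = 240, L_eff = 1 - 240/255 = 0.058824 (inverted)
t(0,8) = 2.3 - 1.470·0.058824 = 2.214
Σt over all 9·3 pixels = 368159/8500 ≈ 43.3128235
V = pitch²·Σt = 1.48²·368159/8500 = 94.872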